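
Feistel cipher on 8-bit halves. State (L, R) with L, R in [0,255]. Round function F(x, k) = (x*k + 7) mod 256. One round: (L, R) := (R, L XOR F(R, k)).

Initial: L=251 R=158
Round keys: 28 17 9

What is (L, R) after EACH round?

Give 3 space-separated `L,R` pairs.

Round 1 (k=28): L=158 R=180
Round 2 (k=17): L=180 R=101
Round 3 (k=9): L=101 R=32

Answer: 158,180 180,101 101,32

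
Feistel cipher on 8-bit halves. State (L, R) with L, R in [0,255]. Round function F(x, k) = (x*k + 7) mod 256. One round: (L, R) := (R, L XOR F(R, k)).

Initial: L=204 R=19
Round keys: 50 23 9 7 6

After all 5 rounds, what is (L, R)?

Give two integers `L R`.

Round 1 (k=50): L=19 R=113
Round 2 (k=23): L=113 R=61
Round 3 (k=9): L=61 R=93
Round 4 (k=7): L=93 R=175
Round 5 (k=6): L=175 R=124

Answer: 175 124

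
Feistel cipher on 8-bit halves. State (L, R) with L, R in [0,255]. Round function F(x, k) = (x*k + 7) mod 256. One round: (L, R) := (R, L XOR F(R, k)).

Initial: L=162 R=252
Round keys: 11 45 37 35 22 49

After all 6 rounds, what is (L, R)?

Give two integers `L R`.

Answer: 147 107

Derivation:
Round 1 (k=11): L=252 R=121
Round 2 (k=45): L=121 R=176
Round 3 (k=37): L=176 R=14
Round 4 (k=35): L=14 R=65
Round 5 (k=22): L=65 R=147
Round 6 (k=49): L=147 R=107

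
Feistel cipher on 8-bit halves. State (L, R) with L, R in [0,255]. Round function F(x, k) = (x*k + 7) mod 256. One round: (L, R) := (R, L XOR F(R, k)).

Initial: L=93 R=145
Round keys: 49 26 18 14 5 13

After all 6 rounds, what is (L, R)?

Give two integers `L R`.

Round 1 (k=49): L=145 R=149
Round 2 (k=26): L=149 R=184
Round 3 (k=18): L=184 R=98
Round 4 (k=14): L=98 R=219
Round 5 (k=5): L=219 R=44
Round 6 (k=13): L=44 R=152

Answer: 44 152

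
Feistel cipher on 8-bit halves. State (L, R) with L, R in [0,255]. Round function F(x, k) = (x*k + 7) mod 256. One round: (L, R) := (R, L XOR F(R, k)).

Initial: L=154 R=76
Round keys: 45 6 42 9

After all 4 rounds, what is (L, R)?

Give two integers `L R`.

Answer: 40 254

Derivation:
Round 1 (k=45): L=76 R=249
Round 2 (k=6): L=249 R=145
Round 3 (k=42): L=145 R=40
Round 4 (k=9): L=40 R=254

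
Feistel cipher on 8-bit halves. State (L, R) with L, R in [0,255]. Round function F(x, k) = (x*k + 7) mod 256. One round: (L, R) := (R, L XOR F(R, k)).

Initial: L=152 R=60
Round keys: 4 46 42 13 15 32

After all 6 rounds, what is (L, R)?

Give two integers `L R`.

Answer: 49 39

Derivation:
Round 1 (k=4): L=60 R=111
Round 2 (k=46): L=111 R=197
Round 3 (k=42): L=197 R=54
Round 4 (k=13): L=54 R=0
Round 5 (k=15): L=0 R=49
Round 6 (k=32): L=49 R=39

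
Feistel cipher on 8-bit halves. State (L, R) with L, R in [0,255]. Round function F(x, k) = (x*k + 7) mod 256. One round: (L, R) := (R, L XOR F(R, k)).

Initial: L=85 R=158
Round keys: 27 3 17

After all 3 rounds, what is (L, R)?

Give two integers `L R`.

Answer: 45 224

Derivation:
Round 1 (k=27): L=158 R=228
Round 2 (k=3): L=228 R=45
Round 3 (k=17): L=45 R=224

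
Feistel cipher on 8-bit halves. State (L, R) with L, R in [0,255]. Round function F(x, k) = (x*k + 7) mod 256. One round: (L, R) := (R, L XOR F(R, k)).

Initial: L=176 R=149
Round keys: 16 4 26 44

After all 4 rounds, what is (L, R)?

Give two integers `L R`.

Round 1 (k=16): L=149 R=231
Round 2 (k=4): L=231 R=54
Round 3 (k=26): L=54 R=100
Round 4 (k=44): L=100 R=1

Answer: 100 1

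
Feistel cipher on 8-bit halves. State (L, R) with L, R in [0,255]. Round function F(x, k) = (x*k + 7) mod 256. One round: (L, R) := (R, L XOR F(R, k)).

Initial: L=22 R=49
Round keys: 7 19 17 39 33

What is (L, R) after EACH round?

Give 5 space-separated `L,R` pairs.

Answer: 49,72 72,110 110,29 29,28 28,190

Derivation:
Round 1 (k=7): L=49 R=72
Round 2 (k=19): L=72 R=110
Round 3 (k=17): L=110 R=29
Round 4 (k=39): L=29 R=28
Round 5 (k=33): L=28 R=190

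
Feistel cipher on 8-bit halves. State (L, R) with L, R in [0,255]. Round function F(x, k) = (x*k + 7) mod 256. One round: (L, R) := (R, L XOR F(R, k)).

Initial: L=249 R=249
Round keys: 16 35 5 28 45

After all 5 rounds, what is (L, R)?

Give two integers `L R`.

Round 1 (k=16): L=249 R=110
Round 2 (k=35): L=110 R=232
Round 3 (k=5): L=232 R=225
Round 4 (k=28): L=225 R=75
Round 5 (k=45): L=75 R=215

Answer: 75 215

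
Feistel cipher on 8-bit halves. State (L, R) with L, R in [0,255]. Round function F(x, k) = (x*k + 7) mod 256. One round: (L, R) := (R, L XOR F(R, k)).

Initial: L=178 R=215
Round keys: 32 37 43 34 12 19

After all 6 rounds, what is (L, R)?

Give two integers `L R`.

Answer: 206 63

Derivation:
Round 1 (k=32): L=215 R=85
Round 2 (k=37): L=85 R=135
Round 3 (k=43): L=135 R=225
Round 4 (k=34): L=225 R=110
Round 5 (k=12): L=110 R=206
Round 6 (k=19): L=206 R=63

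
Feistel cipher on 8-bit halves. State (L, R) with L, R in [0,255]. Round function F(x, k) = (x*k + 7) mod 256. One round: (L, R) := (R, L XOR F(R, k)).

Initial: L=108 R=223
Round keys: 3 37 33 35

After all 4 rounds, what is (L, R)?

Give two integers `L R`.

Round 1 (k=3): L=223 R=200
Round 2 (k=37): L=200 R=48
Round 3 (k=33): L=48 R=255
Round 4 (k=35): L=255 R=212

Answer: 255 212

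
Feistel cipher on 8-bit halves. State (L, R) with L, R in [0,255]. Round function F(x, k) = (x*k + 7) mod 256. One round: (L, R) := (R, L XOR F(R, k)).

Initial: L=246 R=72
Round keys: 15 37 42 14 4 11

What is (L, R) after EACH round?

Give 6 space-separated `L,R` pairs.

Answer: 72,201 201,92 92,214 214,231 231,117 117,233

Derivation:
Round 1 (k=15): L=72 R=201
Round 2 (k=37): L=201 R=92
Round 3 (k=42): L=92 R=214
Round 4 (k=14): L=214 R=231
Round 5 (k=4): L=231 R=117
Round 6 (k=11): L=117 R=233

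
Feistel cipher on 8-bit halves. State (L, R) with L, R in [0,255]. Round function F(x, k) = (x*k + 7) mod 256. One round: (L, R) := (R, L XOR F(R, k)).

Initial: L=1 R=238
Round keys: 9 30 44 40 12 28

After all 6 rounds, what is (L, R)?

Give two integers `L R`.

Round 1 (k=9): L=238 R=100
Round 2 (k=30): L=100 R=81
Round 3 (k=44): L=81 R=151
Round 4 (k=40): L=151 R=206
Round 5 (k=12): L=206 R=56
Round 6 (k=28): L=56 R=233

Answer: 56 233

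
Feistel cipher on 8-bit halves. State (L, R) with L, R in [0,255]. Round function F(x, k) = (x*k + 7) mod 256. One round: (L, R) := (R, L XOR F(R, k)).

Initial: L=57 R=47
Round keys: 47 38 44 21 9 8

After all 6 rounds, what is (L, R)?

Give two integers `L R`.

Answer: 0 200

Derivation:
Round 1 (k=47): L=47 R=145
Round 2 (k=38): L=145 R=162
Round 3 (k=44): L=162 R=78
Round 4 (k=21): L=78 R=207
Round 5 (k=9): L=207 R=0
Round 6 (k=8): L=0 R=200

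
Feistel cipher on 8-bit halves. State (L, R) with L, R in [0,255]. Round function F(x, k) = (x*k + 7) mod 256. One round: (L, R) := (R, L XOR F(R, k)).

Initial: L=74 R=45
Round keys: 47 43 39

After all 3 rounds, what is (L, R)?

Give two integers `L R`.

Answer: 42 109

Derivation:
Round 1 (k=47): L=45 R=0
Round 2 (k=43): L=0 R=42
Round 3 (k=39): L=42 R=109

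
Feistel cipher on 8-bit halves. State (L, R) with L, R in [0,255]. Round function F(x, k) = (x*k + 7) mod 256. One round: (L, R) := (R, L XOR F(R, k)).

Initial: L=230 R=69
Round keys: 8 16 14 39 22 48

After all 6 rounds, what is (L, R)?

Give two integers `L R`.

Answer: 251 136

Derivation:
Round 1 (k=8): L=69 R=201
Round 2 (k=16): L=201 R=210
Round 3 (k=14): L=210 R=74
Round 4 (k=39): L=74 R=159
Round 5 (k=22): L=159 R=251
Round 6 (k=48): L=251 R=136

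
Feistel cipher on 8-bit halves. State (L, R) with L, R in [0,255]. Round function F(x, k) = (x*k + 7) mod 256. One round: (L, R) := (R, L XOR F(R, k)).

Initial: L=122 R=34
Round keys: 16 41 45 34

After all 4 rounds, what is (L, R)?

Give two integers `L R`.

Answer: 96 9

Derivation:
Round 1 (k=16): L=34 R=93
Round 2 (k=41): L=93 R=206
Round 3 (k=45): L=206 R=96
Round 4 (k=34): L=96 R=9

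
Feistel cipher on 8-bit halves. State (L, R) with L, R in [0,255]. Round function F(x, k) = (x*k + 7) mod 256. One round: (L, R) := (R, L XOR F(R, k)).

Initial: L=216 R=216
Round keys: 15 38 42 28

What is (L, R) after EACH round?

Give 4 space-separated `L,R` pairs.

Answer: 216,119 119,105 105,54 54,134

Derivation:
Round 1 (k=15): L=216 R=119
Round 2 (k=38): L=119 R=105
Round 3 (k=42): L=105 R=54
Round 4 (k=28): L=54 R=134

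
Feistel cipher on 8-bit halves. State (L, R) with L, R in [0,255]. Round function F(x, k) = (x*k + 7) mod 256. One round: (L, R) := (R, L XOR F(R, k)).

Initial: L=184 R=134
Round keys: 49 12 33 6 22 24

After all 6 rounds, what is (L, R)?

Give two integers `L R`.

Answer: 174 143

Derivation:
Round 1 (k=49): L=134 R=21
Round 2 (k=12): L=21 R=133
Round 3 (k=33): L=133 R=57
Round 4 (k=6): L=57 R=216
Round 5 (k=22): L=216 R=174
Round 6 (k=24): L=174 R=143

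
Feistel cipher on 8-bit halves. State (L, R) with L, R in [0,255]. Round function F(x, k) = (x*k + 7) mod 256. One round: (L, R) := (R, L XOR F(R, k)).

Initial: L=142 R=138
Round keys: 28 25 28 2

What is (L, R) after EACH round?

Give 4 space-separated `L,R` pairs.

Answer: 138,145 145,186 186,206 206,25

Derivation:
Round 1 (k=28): L=138 R=145
Round 2 (k=25): L=145 R=186
Round 3 (k=28): L=186 R=206
Round 4 (k=2): L=206 R=25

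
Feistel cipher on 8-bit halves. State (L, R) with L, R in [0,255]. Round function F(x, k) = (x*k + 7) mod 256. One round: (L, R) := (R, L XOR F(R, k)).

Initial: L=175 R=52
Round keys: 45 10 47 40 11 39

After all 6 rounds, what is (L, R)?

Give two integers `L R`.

Round 1 (k=45): L=52 R=132
Round 2 (k=10): L=132 R=27
Round 3 (k=47): L=27 R=120
Round 4 (k=40): L=120 R=220
Round 5 (k=11): L=220 R=3
Round 6 (k=39): L=3 R=160

Answer: 3 160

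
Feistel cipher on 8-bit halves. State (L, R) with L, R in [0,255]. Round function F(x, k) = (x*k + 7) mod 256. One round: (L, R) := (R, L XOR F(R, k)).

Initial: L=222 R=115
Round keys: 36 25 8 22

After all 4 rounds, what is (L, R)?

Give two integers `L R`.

Round 1 (k=36): L=115 R=237
Round 2 (k=25): L=237 R=95
Round 3 (k=8): L=95 R=18
Round 4 (k=22): L=18 R=204

Answer: 18 204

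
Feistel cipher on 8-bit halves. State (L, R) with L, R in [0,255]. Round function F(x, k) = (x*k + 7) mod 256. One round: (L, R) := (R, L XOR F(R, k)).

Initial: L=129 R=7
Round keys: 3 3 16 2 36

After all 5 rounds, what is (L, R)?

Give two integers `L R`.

Answer: 194 69

Derivation:
Round 1 (k=3): L=7 R=157
Round 2 (k=3): L=157 R=217
Round 3 (k=16): L=217 R=10
Round 4 (k=2): L=10 R=194
Round 5 (k=36): L=194 R=69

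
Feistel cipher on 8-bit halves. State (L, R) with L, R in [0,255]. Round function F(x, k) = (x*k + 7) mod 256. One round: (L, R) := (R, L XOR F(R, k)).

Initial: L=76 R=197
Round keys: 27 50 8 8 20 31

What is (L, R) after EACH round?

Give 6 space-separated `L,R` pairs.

Answer: 197,130 130,174 174,245 245,1 1,238 238,216

Derivation:
Round 1 (k=27): L=197 R=130
Round 2 (k=50): L=130 R=174
Round 3 (k=8): L=174 R=245
Round 4 (k=8): L=245 R=1
Round 5 (k=20): L=1 R=238
Round 6 (k=31): L=238 R=216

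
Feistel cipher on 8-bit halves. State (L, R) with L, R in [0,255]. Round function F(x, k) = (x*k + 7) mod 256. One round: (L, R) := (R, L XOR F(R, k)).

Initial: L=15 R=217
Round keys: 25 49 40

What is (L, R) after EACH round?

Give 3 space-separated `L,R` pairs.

Answer: 217,55 55,87 87,168

Derivation:
Round 1 (k=25): L=217 R=55
Round 2 (k=49): L=55 R=87
Round 3 (k=40): L=87 R=168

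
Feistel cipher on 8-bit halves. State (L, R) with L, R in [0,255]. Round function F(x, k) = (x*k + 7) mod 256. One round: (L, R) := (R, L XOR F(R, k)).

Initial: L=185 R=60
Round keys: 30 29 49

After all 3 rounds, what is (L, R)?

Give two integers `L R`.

Round 1 (k=30): L=60 R=182
Round 2 (k=29): L=182 R=153
Round 3 (k=49): L=153 R=230

Answer: 153 230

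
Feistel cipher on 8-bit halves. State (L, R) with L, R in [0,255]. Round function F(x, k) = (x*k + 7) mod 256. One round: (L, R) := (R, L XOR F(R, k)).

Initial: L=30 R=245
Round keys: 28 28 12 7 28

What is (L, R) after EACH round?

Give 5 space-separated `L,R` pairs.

Answer: 245,205 205,134 134,130 130,19 19,153

Derivation:
Round 1 (k=28): L=245 R=205
Round 2 (k=28): L=205 R=134
Round 3 (k=12): L=134 R=130
Round 4 (k=7): L=130 R=19
Round 5 (k=28): L=19 R=153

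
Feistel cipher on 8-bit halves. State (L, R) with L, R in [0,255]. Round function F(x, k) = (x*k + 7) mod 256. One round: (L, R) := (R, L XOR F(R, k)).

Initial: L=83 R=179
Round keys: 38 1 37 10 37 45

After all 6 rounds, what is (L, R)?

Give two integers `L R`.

Answer: 129 3

Derivation:
Round 1 (k=38): L=179 R=202
Round 2 (k=1): L=202 R=98
Round 3 (k=37): L=98 R=251
Round 4 (k=10): L=251 R=183
Round 5 (k=37): L=183 R=129
Round 6 (k=45): L=129 R=3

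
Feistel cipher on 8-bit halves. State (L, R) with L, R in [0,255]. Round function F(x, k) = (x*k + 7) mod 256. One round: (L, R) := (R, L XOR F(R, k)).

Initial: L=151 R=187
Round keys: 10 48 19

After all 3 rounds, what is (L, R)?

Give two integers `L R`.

Answer: 220 153

Derivation:
Round 1 (k=10): L=187 R=194
Round 2 (k=48): L=194 R=220
Round 3 (k=19): L=220 R=153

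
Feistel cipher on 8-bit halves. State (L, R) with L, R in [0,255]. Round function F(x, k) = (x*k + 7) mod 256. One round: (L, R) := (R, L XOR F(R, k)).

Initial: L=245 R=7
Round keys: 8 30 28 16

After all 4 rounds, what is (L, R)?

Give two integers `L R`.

Round 1 (k=8): L=7 R=202
Round 2 (k=30): L=202 R=180
Round 3 (k=28): L=180 R=125
Round 4 (k=16): L=125 R=99

Answer: 125 99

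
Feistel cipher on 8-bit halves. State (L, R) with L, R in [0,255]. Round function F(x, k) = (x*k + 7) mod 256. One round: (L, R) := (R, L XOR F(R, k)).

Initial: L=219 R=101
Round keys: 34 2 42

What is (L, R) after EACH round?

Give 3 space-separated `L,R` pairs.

Answer: 101,170 170,62 62,153

Derivation:
Round 1 (k=34): L=101 R=170
Round 2 (k=2): L=170 R=62
Round 3 (k=42): L=62 R=153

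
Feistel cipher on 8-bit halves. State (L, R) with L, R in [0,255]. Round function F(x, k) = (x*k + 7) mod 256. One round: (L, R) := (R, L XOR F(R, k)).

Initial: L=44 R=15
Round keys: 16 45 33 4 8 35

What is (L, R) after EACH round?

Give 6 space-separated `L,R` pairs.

Answer: 15,219 219,137 137,107 107,58 58,188 188,129

Derivation:
Round 1 (k=16): L=15 R=219
Round 2 (k=45): L=219 R=137
Round 3 (k=33): L=137 R=107
Round 4 (k=4): L=107 R=58
Round 5 (k=8): L=58 R=188
Round 6 (k=35): L=188 R=129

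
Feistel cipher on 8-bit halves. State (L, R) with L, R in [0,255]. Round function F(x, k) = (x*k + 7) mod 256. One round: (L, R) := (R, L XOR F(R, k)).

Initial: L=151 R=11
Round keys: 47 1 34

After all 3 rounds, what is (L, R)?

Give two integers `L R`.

Round 1 (k=47): L=11 R=155
Round 2 (k=1): L=155 R=169
Round 3 (k=34): L=169 R=226

Answer: 169 226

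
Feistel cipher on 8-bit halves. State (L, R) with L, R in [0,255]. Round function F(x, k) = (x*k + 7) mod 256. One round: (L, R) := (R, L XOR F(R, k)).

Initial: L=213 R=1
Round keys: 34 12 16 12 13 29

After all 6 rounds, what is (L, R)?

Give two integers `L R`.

Round 1 (k=34): L=1 R=252
Round 2 (k=12): L=252 R=214
Round 3 (k=16): L=214 R=155
Round 4 (k=12): L=155 R=157
Round 5 (k=13): L=157 R=155
Round 6 (k=29): L=155 R=11

Answer: 155 11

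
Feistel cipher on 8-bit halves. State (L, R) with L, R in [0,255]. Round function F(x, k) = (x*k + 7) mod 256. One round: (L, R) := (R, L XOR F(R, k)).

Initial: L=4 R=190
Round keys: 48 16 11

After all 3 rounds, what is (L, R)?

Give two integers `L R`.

Answer: 137 73

Derivation:
Round 1 (k=48): L=190 R=163
Round 2 (k=16): L=163 R=137
Round 3 (k=11): L=137 R=73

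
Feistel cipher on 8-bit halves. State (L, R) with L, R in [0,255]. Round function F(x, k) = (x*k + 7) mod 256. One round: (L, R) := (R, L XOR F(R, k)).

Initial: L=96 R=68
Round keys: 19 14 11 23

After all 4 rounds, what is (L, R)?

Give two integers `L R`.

Answer: 157 55

Derivation:
Round 1 (k=19): L=68 R=115
Round 2 (k=14): L=115 R=21
Round 3 (k=11): L=21 R=157
Round 4 (k=23): L=157 R=55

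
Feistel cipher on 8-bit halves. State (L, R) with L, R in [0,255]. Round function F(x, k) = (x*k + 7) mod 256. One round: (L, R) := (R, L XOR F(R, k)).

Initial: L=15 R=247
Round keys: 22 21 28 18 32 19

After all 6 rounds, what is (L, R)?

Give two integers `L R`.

Round 1 (k=22): L=247 R=78
Round 2 (k=21): L=78 R=154
Round 3 (k=28): L=154 R=145
Round 4 (k=18): L=145 R=163
Round 5 (k=32): L=163 R=246
Round 6 (k=19): L=246 R=234

Answer: 246 234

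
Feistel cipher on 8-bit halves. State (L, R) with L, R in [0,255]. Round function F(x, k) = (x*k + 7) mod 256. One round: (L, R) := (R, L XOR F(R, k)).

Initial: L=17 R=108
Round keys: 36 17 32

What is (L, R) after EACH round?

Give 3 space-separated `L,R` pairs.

Round 1 (k=36): L=108 R=38
Round 2 (k=17): L=38 R=225
Round 3 (k=32): L=225 R=1

Answer: 108,38 38,225 225,1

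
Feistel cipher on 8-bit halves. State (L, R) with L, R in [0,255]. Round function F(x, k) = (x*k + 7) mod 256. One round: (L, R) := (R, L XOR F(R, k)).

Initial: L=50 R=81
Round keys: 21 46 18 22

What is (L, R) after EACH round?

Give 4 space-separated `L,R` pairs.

Answer: 81,158 158,58 58,133 133,79

Derivation:
Round 1 (k=21): L=81 R=158
Round 2 (k=46): L=158 R=58
Round 3 (k=18): L=58 R=133
Round 4 (k=22): L=133 R=79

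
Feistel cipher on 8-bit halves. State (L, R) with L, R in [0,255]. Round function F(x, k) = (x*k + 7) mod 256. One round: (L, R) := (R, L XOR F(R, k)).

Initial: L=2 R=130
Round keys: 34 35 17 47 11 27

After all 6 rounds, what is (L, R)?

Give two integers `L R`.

Round 1 (k=34): L=130 R=73
Round 2 (k=35): L=73 R=128
Round 3 (k=17): L=128 R=206
Round 4 (k=47): L=206 R=89
Round 5 (k=11): L=89 R=20
Round 6 (k=27): L=20 R=122

Answer: 20 122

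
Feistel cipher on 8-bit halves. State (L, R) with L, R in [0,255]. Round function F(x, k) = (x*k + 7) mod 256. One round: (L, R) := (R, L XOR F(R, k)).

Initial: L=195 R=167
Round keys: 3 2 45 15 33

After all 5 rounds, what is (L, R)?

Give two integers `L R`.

Answer: 139 204

Derivation:
Round 1 (k=3): L=167 R=63
Round 2 (k=2): L=63 R=34
Round 3 (k=45): L=34 R=62
Round 4 (k=15): L=62 R=139
Round 5 (k=33): L=139 R=204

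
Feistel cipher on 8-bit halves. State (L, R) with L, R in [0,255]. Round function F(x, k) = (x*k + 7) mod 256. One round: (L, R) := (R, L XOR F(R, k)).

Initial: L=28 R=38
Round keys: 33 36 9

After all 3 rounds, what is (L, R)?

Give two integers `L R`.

Round 1 (k=33): L=38 R=241
Round 2 (k=36): L=241 R=205
Round 3 (k=9): L=205 R=205

Answer: 205 205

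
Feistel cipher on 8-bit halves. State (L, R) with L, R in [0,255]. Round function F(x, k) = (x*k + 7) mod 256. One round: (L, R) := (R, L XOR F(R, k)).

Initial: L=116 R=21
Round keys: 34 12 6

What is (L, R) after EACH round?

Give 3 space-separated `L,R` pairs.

Answer: 21,165 165,214 214,174

Derivation:
Round 1 (k=34): L=21 R=165
Round 2 (k=12): L=165 R=214
Round 3 (k=6): L=214 R=174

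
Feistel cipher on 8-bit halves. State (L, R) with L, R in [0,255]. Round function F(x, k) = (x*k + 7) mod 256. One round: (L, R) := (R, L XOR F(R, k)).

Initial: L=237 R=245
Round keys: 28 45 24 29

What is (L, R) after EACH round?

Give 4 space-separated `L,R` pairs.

Round 1 (k=28): L=245 R=62
Round 2 (k=45): L=62 R=24
Round 3 (k=24): L=24 R=121
Round 4 (k=29): L=121 R=164

Answer: 245,62 62,24 24,121 121,164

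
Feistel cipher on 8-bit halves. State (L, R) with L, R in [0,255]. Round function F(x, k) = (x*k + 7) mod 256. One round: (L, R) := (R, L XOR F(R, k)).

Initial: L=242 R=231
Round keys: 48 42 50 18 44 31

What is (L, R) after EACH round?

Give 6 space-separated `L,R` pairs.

Answer: 231,165 165,254 254,6 6,141 141,69 69,239

Derivation:
Round 1 (k=48): L=231 R=165
Round 2 (k=42): L=165 R=254
Round 3 (k=50): L=254 R=6
Round 4 (k=18): L=6 R=141
Round 5 (k=44): L=141 R=69
Round 6 (k=31): L=69 R=239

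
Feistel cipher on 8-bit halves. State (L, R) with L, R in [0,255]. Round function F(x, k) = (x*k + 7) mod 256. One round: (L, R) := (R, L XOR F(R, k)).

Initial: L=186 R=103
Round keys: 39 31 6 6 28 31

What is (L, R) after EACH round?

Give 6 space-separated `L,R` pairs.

Round 1 (k=39): L=103 R=2
Round 2 (k=31): L=2 R=34
Round 3 (k=6): L=34 R=209
Round 4 (k=6): L=209 R=207
Round 5 (k=28): L=207 R=122
Round 6 (k=31): L=122 R=2

Answer: 103,2 2,34 34,209 209,207 207,122 122,2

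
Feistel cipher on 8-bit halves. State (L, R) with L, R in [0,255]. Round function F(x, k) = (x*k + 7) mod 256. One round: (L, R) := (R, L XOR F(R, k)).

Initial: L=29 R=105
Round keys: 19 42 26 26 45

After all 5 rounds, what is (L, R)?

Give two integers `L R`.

Round 1 (k=19): L=105 R=207
Round 2 (k=42): L=207 R=148
Round 3 (k=26): L=148 R=192
Round 4 (k=26): L=192 R=19
Round 5 (k=45): L=19 R=158

Answer: 19 158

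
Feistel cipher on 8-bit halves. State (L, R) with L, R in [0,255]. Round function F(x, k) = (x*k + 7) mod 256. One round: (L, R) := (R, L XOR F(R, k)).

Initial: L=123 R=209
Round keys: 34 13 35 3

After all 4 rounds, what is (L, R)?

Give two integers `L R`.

Round 1 (k=34): L=209 R=178
Round 2 (k=13): L=178 R=192
Round 3 (k=35): L=192 R=245
Round 4 (k=3): L=245 R=38

Answer: 245 38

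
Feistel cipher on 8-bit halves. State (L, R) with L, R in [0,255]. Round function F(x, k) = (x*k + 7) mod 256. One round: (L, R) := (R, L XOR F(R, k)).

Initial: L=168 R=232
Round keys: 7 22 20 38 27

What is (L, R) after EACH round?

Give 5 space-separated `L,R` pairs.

Round 1 (k=7): L=232 R=247
Round 2 (k=22): L=247 R=169
Round 3 (k=20): L=169 R=204
Round 4 (k=38): L=204 R=230
Round 5 (k=27): L=230 R=133

Answer: 232,247 247,169 169,204 204,230 230,133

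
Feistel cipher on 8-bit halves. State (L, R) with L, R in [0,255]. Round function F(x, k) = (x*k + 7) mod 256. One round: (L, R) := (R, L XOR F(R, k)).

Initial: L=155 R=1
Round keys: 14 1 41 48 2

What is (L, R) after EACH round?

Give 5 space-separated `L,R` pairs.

Answer: 1,142 142,148 148,53 53,99 99,248

Derivation:
Round 1 (k=14): L=1 R=142
Round 2 (k=1): L=142 R=148
Round 3 (k=41): L=148 R=53
Round 4 (k=48): L=53 R=99
Round 5 (k=2): L=99 R=248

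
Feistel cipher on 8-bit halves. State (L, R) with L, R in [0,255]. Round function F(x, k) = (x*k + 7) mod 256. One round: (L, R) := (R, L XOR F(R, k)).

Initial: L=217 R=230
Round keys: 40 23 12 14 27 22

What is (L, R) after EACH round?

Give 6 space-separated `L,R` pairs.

Round 1 (k=40): L=230 R=46
Round 2 (k=23): L=46 R=207
Round 3 (k=12): L=207 R=149
Round 4 (k=14): L=149 R=226
Round 5 (k=27): L=226 R=72
Round 6 (k=22): L=72 R=213

Answer: 230,46 46,207 207,149 149,226 226,72 72,213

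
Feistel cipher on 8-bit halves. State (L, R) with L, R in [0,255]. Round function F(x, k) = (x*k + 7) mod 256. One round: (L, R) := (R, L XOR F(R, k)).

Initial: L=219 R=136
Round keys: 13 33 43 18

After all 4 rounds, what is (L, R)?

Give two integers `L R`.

Answer: 172 44

Derivation:
Round 1 (k=13): L=136 R=52
Round 2 (k=33): L=52 R=51
Round 3 (k=43): L=51 R=172
Round 4 (k=18): L=172 R=44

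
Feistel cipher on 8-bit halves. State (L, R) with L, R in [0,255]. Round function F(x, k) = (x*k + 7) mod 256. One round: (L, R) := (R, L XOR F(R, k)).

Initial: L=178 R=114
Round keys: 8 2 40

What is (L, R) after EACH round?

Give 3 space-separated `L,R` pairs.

Round 1 (k=8): L=114 R=37
Round 2 (k=2): L=37 R=35
Round 3 (k=40): L=35 R=90

Answer: 114,37 37,35 35,90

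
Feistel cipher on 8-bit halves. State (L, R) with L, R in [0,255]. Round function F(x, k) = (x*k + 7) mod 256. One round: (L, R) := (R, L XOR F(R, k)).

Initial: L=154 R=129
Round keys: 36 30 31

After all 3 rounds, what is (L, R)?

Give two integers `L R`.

Round 1 (k=36): L=129 R=177
Round 2 (k=30): L=177 R=68
Round 3 (k=31): L=68 R=242

Answer: 68 242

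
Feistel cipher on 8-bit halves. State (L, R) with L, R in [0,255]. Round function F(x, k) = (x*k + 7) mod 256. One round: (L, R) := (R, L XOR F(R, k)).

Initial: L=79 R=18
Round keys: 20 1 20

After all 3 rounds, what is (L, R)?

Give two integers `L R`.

Round 1 (k=20): L=18 R=32
Round 2 (k=1): L=32 R=53
Round 3 (k=20): L=53 R=11

Answer: 53 11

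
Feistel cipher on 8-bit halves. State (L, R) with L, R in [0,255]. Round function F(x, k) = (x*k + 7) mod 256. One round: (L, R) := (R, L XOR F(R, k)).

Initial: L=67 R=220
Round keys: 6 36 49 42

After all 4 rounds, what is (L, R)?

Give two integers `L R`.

Round 1 (k=6): L=220 R=108
Round 2 (k=36): L=108 R=235
Round 3 (k=49): L=235 R=110
Round 4 (k=42): L=110 R=248

Answer: 110 248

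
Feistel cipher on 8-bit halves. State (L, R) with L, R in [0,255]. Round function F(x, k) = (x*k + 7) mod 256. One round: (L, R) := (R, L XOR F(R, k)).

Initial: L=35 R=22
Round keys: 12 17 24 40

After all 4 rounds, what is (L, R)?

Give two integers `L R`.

Answer: 83 26

Derivation:
Round 1 (k=12): L=22 R=44
Round 2 (k=17): L=44 R=229
Round 3 (k=24): L=229 R=83
Round 4 (k=40): L=83 R=26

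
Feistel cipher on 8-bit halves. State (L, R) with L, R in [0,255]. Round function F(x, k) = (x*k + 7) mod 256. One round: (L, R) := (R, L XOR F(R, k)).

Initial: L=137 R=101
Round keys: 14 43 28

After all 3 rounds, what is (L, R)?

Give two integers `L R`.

Answer: 214 107

Derivation:
Round 1 (k=14): L=101 R=4
Round 2 (k=43): L=4 R=214
Round 3 (k=28): L=214 R=107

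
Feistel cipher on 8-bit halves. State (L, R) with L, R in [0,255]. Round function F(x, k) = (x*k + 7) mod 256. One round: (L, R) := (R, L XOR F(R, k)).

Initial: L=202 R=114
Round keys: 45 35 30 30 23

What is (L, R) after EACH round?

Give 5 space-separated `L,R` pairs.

Answer: 114,219 219,138 138,232 232,189 189,234

Derivation:
Round 1 (k=45): L=114 R=219
Round 2 (k=35): L=219 R=138
Round 3 (k=30): L=138 R=232
Round 4 (k=30): L=232 R=189
Round 5 (k=23): L=189 R=234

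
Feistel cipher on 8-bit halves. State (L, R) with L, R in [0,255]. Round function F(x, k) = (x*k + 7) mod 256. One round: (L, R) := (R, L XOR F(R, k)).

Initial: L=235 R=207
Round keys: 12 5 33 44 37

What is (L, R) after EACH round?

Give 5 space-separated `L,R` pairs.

Round 1 (k=12): L=207 R=80
Round 2 (k=5): L=80 R=88
Round 3 (k=33): L=88 R=15
Round 4 (k=44): L=15 R=195
Round 5 (k=37): L=195 R=57

Answer: 207,80 80,88 88,15 15,195 195,57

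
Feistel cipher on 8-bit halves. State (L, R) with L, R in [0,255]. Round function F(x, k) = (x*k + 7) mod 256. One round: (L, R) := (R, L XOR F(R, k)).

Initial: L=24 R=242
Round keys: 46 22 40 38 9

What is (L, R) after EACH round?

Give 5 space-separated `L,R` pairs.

Round 1 (k=46): L=242 R=155
Round 2 (k=22): L=155 R=171
Round 3 (k=40): L=171 R=36
Round 4 (k=38): L=36 R=244
Round 5 (k=9): L=244 R=191

Answer: 242,155 155,171 171,36 36,244 244,191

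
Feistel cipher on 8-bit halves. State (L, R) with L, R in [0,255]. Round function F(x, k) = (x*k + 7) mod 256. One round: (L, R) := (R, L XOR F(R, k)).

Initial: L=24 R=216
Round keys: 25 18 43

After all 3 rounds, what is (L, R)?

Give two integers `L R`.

Answer: 93 161

Derivation:
Round 1 (k=25): L=216 R=7
Round 2 (k=18): L=7 R=93
Round 3 (k=43): L=93 R=161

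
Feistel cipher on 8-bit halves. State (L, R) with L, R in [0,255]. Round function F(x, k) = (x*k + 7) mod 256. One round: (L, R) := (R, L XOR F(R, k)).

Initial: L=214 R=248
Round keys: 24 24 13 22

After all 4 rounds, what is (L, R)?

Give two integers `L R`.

Answer: 211 78

Derivation:
Round 1 (k=24): L=248 R=145
Round 2 (k=24): L=145 R=103
Round 3 (k=13): L=103 R=211
Round 4 (k=22): L=211 R=78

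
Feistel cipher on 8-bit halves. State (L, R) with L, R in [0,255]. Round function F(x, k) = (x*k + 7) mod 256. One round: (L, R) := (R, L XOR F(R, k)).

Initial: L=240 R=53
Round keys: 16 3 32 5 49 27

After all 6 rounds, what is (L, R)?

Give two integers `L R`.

Answer: 117 16

Derivation:
Round 1 (k=16): L=53 R=167
Round 2 (k=3): L=167 R=201
Round 3 (k=32): L=201 R=128
Round 4 (k=5): L=128 R=78
Round 5 (k=49): L=78 R=117
Round 6 (k=27): L=117 R=16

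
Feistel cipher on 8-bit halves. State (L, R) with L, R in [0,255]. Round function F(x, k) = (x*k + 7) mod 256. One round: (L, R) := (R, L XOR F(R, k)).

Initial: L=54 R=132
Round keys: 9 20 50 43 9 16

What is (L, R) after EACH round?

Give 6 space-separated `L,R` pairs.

Round 1 (k=9): L=132 R=157
Round 2 (k=20): L=157 R=207
Round 3 (k=50): L=207 R=232
Round 4 (k=43): L=232 R=48
Round 5 (k=9): L=48 R=95
Round 6 (k=16): L=95 R=199

Answer: 132,157 157,207 207,232 232,48 48,95 95,199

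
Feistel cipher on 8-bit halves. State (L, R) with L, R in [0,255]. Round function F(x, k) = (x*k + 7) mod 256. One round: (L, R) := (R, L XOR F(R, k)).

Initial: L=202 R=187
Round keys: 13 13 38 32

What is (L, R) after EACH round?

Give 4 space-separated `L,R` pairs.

Answer: 187,76 76,88 88,91 91,63

Derivation:
Round 1 (k=13): L=187 R=76
Round 2 (k=13): L=76 R=88
Round 3 (k=38): L=88 R=91
Round 4 (k=32): L=91 R=63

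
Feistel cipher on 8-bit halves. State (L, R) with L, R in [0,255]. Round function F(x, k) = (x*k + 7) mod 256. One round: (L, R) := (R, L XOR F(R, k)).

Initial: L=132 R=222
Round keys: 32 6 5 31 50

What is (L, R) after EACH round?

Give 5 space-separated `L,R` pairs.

Answer: 222,67 67,71 71,41 41,185 185,0

Derivation:
Round 1 (k=32): L=222 R=67
Round 2 (k=6): L=67 R=71
Round 3 (k=5): L=71 R=41
Round 4 (k=31): L=41 R=185
Round 5 (k=50): L=185 R=0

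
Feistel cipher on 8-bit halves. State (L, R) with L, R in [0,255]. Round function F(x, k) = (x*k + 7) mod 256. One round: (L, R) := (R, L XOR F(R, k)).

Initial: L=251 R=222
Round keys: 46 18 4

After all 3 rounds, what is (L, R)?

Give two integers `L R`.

Round 1 (k=46): L=222 R=16
Round 2 (k=18): L=16 R=249
Round 3 (k=4): L=249 R=251

Answer: 249 251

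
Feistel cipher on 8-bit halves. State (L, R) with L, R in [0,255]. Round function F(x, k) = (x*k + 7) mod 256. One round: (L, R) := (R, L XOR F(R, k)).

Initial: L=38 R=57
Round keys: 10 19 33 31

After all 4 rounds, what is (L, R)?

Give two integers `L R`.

Round 1 (k=10): L=57 R=103
Round 2 (k=19): L=103 R=149
Round 3 (k=33): L=149 R=91
Round 4 (k=31): L=91 R=153

Answer: 91 153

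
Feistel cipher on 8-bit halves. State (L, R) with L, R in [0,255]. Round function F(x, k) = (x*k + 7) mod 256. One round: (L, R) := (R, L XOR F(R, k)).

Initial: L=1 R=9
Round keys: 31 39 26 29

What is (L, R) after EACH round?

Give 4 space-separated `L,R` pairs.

Round 1 (k=31): L=9 R=31
Round 2 (k=39): L=31 R=201
Round 3 (k=26): L=201 R=110
Round 4 (k=29): L=110 R=180

Answer: 9,31 31,201 201,110 110,180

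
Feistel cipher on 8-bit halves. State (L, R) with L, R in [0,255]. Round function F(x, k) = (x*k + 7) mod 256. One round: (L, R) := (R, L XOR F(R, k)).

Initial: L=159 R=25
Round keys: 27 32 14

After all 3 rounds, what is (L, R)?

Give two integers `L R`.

Round 1 (k=27): L=25 R=53
Round 2 (k=32): L=53 R=190
Round 3 (k=14): L=190 R=94

Answer: 190 94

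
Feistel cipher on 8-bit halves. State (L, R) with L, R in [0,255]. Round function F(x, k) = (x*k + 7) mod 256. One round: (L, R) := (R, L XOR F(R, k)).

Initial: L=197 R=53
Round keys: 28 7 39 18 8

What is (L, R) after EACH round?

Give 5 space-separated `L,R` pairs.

Answer: 53,22 22,148 148,133 133,245 245,42

Derivation:
Round 1 (k=28): L=53 R=22
Round 2 (k=7): L=22 R=148
Round 3 (k=39): L=148 R=133
Round 4 (k=18): L=133 R=245
Round 5 (k=8): L=245 R=42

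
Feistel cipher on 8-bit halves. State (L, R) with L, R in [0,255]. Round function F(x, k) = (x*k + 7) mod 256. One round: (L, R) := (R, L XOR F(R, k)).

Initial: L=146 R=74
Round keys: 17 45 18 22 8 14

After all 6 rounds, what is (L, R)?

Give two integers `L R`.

Answer: 179 186

Derivation:
Round 1 (k=17): L=74 R=99
Round 2 (k=45): L=99 R=36
Round 3 (k=18): L=36 R=236
Round 4 (k=22): L=236 R=107
Round 5 (k=8): L=107 R=179
Round 6 (k=14): L=179 R=186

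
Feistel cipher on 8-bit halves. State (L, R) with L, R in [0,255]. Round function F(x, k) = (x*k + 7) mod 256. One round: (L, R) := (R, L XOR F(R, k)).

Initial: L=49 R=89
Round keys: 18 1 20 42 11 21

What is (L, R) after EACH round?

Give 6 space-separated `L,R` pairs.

Answer: 89,120 120,38 38,135 135,11 11,7 7,145

Derivation:
Round 1 (k=18): L=89 R=120
Round 2 (k=1): L=120 R=38
Round 3 (k=20): L=38 R=135
Round 4 (k=42): L=135 R=11
Round 5 (k=11): L=11 R=7
Round 6 (k=21): L=7 R=145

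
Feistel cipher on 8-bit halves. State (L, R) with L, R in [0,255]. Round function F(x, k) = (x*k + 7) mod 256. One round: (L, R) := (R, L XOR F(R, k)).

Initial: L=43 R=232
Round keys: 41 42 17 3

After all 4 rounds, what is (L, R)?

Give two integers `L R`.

Round 1 (k=41): L=232 R=4
Round 2 (k=42): L=4 R=71
Round 3 (k=17): L=71 R=186
Round 4 (k=3): L=186 R=114

Answer: 186 114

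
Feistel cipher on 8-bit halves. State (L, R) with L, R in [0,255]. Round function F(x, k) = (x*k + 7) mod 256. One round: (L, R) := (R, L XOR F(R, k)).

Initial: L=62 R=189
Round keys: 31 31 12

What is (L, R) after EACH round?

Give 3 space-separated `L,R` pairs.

Round 1 (k=31): L=189 R=212
Round 2 (k=31): L=212 R=14
Round 3 (k=12): L=14 R=123

Answer: 189,212 212,14 14,123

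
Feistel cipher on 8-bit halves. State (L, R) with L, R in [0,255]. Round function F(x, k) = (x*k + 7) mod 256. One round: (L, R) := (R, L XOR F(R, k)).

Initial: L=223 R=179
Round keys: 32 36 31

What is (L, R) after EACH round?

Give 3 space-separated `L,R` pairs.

Answer: 179,184 184,84 84,139

Derivation:
Round 1 (k=32): L=179 R=184
Round 2 (k=36): L=184 R=84
Round 3 (k=31): L=84 R=139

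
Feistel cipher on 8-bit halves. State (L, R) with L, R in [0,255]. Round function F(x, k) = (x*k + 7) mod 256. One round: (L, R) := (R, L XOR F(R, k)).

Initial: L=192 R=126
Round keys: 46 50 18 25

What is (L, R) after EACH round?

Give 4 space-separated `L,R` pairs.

Round 1 (k=46): L=126 R=107
Round 2 (k=50): L=107 R=147
Round 3 (k=18): L=147 R=54
Round 4 (k=25): L=54 R=222

Answer: 126,107 107,147 147,54 54,222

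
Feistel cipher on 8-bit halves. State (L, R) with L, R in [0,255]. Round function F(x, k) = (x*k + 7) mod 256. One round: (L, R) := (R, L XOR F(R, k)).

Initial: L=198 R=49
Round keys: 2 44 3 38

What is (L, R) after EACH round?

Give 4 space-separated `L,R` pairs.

Answer: 49,175 175,42 42,42 42,105

Derivation:
Round 1 (k=2): L=49 R=175
Round 2 (k=44): L=175 R=42
Round 3 (k=3): L=42 R=42
Round 4 (k=38): L=42 R=105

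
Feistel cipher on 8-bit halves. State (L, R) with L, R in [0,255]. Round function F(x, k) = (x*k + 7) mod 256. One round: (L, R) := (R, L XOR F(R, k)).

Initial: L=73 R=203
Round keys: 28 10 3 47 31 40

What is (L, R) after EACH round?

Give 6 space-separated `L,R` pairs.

Answer: 203,114 114,176 176,101 101,34 34,64 64,37

Derivation:
Round 1 (k=28): L=203 R=114
Round 2 (k=10): L=114 R=176
Round 3 (k=3): L=176 R=101
Round 4 (k=47): L=101 R=34
Round 5 (k=31): L=34 R=64
Round 6 (k=40): L=64 R=37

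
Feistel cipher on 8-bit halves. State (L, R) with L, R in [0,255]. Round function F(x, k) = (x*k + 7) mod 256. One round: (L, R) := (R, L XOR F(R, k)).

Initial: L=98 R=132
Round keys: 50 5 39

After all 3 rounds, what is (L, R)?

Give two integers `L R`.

Round 1 (k=50): L=132 R=173
Round 2 (k=5): L=173 R=236
Round 3 (k=39): L=236 R=86

Answer: 236 86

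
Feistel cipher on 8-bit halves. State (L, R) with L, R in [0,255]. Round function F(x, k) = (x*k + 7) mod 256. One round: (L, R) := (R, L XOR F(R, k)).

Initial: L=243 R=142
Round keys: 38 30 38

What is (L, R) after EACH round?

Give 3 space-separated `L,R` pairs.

Round 1 (k=38): L=142 R=232
Round 2 (k=30): L=232 R=185
Round 3 (k=38): L=185 R=149

Answer: 142,232 232,185 185,149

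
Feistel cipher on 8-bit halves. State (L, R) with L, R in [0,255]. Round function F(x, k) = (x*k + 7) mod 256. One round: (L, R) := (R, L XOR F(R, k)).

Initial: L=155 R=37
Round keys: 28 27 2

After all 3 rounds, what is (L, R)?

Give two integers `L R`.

Round 1 (k=28): L=37 R=136
Round 2 (k=27): L=136 R=122
Round 3 (k=2): L=122 R=115

Answer: 122 115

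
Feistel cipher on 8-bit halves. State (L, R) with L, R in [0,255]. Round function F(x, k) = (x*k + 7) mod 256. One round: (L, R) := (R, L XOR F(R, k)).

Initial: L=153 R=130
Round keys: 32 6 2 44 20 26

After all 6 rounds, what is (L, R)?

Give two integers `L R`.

Answer: 136 213

Derivation:
Round 1 (k=32): L=130 R=222
Round 2 (k=6): L=222 R=185
Round 3 (k=2): L=185 R=167
Round 4 (k=44): L=167 R=2
Round 5 (k=20): L=2 R=136
Round 6 (k=26): L=136 R=213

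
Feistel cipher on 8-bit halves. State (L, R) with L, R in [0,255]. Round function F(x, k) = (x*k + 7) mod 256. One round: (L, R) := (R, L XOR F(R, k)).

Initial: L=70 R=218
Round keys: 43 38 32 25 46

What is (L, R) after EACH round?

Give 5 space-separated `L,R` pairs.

Round 1 (k=43): L=218 R=227
Round 2 (k=38): L=227 R=99
Round 3 (k=32): L=99 R=132
Round 4 (k=25): L=132 R=136
Round 5 (k=46): L=136 R=243

Answer: 218,227 227,99 99,132 132,136 136,243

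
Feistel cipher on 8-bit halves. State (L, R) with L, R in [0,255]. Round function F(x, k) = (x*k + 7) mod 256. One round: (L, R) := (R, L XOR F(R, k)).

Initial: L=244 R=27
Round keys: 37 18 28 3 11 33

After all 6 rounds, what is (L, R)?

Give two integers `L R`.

Round 1 (k=37): L=27 R=26
Round 2 (k=18): L=26 R=192
Round 3 (k=28): L=192 R=29
Round 4 (k=3): L=29 R=158
Round 5 (k=11): L=158 R=204
Round 6 (k=33): L=204 R=205

Answer: 204 205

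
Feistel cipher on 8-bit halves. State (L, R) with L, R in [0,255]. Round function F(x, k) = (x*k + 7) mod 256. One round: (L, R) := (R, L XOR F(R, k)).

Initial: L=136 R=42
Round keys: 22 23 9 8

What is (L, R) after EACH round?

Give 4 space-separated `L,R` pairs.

Round 1 (k=22): L=42 R=43
Round 2 (k=23): L=43 R=206
Round 3 (k=9): L=206 R=110
Round 4 (k=8): L=110 R=185

Answer: 42,43 43,206 206,110 110,185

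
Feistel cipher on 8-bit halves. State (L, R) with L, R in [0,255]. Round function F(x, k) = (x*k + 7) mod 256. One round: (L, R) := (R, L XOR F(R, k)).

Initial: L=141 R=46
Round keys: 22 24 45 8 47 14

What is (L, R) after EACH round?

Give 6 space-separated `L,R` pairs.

Answer: 46,118 118,57 57,122 122,238 238,195 195,95

Derivation:
Round 1 (k=22): L=46 R=118
Round 2 (k=24): L=118 R=57
Round 3 (k=45): L=57 R=122
Round 4 (k=8): L=122 R=238
Round 5 (k=47): L=238 R=195
Round 6 (k=14): L=195 R=95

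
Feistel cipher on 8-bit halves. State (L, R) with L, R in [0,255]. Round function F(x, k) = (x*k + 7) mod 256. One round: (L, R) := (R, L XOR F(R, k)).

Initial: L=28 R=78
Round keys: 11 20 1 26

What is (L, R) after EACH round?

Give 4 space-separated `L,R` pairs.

Answer: 78,125 125,133 133,241 241,4

Derivation:
Round 1 (k=11): L=78 R=125
Round 2 (k=20): L=125 R=133
Round 3 (k=1): L=133 R=241
Round 4 (k=26): L=241 R=4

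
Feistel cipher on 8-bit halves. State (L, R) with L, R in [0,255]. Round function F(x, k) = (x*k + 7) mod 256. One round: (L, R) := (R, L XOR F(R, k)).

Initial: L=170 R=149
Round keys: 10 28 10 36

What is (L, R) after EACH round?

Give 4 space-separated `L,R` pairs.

Round 1 (k=10): L=149 R=115
Round 2 (k=28): L=115 R=14
Round 3 (k=10): L=14 R=224
Round 4 (k=36): L=224 R=137

Answer: 149,115 115,14 14,224 224,137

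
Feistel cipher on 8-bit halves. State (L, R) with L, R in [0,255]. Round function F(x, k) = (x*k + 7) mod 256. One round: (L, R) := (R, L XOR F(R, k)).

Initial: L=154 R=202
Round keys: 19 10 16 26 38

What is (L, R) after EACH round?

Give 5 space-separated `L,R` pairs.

Round 1 (k=19): L=202 R=159
Round 2 (k=10): L=159 R=247
Round 3 (k=16): L=247 R=232
Round 4 (k=26): L=232 R=96
Round 5 (k=38): L=96 R=175

Answer: 202,159 159,247 247,232 232,96 96,175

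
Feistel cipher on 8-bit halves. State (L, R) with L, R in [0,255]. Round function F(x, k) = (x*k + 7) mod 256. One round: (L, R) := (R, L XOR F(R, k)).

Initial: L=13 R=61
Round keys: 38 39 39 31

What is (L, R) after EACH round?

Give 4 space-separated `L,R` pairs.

Answer: 61,24 24,146 146,93 93,216

Derivation:
Round 1 (k=38): L=61 R=24
Round 2 (k=39): L=24 R=146
Round 3 (k=39): L=146 R=93
Round 4 (k=31): L=93 R=216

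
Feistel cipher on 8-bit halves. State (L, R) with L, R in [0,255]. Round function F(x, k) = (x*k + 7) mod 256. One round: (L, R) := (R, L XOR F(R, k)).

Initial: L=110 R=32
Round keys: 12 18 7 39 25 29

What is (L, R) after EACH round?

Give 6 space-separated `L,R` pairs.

Answer: 32,233 233,73 73,239 239,57 57,119 119,187

Derivation:
Round 1 (k=12): L=32 R=233
Round 2 (k=18): L=233 R=73
Round 3 (k=7): L=73 R=239
Round 4 (k=39): L=239 R=57
Round 5 (k=25): L=57 R=119
Round 6 (k=29): L=119 R=187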